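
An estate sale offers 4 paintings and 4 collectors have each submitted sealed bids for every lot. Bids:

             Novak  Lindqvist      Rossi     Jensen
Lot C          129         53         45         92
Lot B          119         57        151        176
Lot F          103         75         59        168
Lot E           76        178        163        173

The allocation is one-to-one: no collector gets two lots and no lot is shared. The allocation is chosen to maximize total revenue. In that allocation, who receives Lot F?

Jensen receives Lot F.

This is the linear assignment problem.
Optimal: Novak→Lot C ($129), Lindqvist→Lot E ($178), Rossi→Lot B ($151), Jensen→Lot F ($168) — total 129+178+151+168 = $626.
Column-greedy (each lot in turn goes to its best remaining collector) gives $543, worse by 83.
Next-best assignment: Novak→Lot C, Lindqvist→Lot F, Rossi→Lot E, Jensen→Lot B = $543.
Every other assignment is strictly worse.
Jensen's own top lot is Lot B ($176), but forcing Jensen→Lot B and reassigning the rest optimally gives only $543 — worse by 83.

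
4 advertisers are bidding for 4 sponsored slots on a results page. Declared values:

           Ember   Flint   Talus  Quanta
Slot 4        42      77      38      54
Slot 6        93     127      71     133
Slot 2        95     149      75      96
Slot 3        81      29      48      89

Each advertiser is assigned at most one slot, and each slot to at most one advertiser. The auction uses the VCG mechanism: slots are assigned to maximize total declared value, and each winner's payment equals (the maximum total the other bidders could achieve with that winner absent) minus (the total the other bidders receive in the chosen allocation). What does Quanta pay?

Efficient allocation: Ember→Slot 3 ($81), Flint→Slot 2 ($149), Talus→Slot 4 ($38), Quanta→Slot 6 ($133); total welfare W = $401.
Quanta receives Slot 6 at value $133, so the others get W − 133 = $268.
Without Quanta: best allocation of the remaining 3 bidders over all 4 slots is Ember→Slot 3 ($81), Flint→Slot 2 ($149), Talus→Slot 6 ($71), total $301.
VCG payment = (others' best without Quanta) − (others' welfare with Quanta) = 301 − 268 = $33.

Quanta pays $33.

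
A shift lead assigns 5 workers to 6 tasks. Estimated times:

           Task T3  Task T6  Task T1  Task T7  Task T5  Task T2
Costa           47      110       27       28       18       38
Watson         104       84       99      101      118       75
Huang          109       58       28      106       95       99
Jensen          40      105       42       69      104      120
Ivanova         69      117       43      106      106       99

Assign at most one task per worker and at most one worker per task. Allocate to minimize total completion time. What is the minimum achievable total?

Optimal: Costa→Task T5 (18 min), Watson→Task T2 (75 min), Huang→Task T6 (58 min), Jensen→Task T3 (40 min), Ivanova→Task T1 (43 min) — total 18+75+58+40+43 = 234 min.
Min-entry greedy (repeatedly take the single cheapest remaining cell) gives 267 min, worse by 33.
Next-best assignment: Costa→Task T7, Watson→Task T2, Huang→Task T6, Jensen→Task T3, Ivanova→Task T1 = 244 min.
No other one-to-one assignment undercuts 234 min.

Minimum total: 234 min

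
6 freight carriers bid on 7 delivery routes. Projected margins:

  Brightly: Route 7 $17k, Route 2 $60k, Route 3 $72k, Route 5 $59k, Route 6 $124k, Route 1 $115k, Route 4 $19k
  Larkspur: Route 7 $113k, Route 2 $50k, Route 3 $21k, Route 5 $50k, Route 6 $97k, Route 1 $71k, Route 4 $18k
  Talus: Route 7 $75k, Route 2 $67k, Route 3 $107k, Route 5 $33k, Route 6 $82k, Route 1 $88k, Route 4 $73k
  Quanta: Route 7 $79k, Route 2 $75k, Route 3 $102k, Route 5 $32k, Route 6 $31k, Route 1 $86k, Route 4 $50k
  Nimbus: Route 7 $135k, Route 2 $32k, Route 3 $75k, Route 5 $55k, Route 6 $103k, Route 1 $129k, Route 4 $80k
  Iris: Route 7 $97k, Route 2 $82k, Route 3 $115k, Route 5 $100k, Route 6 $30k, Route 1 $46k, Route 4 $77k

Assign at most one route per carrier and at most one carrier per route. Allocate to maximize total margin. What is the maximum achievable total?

Optimal: Brightly→Route 6 ($124k), Larkspur→Route 7 ($113k), Talus→Route 3 ($107k), Quanta→Route 2 ($75k), Nimbus→Route 1 ($129k), Iris→Route 5 ($100k) — total 124+113+107+75+129+100 = $648k.
Max-entry greedy (repeatedly take the single best remaining cell) gives $587k, worse by 61.
Swapping Brightly↔Talus (Brightly→Route 3 $72k, Talus→Route 6 $82k) loses 77.

Maximum total: $648k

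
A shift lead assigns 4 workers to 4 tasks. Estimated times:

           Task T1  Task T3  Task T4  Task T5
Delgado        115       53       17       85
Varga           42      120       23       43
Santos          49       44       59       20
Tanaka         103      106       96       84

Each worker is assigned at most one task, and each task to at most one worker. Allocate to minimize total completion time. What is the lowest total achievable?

Optimal: Delgado→Task T4 (17 min), Varga→Task T1 (42 min), Santos→Task T5 (20 min), Tanaka→Task T3 (106 min) — total 17+42+20+106 = 185 min.
Column-greedy (each task in turn goes to its cheapest remaining worker) gives 187 min, worse by 2.
Every other assignment is strictly worse.

Min total: 185 min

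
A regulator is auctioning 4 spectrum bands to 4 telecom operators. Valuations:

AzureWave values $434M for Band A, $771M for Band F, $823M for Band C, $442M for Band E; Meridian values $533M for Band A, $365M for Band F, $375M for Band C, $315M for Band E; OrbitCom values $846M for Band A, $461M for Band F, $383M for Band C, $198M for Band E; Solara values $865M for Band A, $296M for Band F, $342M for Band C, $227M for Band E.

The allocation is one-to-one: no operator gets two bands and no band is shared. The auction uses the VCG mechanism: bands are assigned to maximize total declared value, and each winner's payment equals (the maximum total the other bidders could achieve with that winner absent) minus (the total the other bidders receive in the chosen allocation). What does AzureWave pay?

Efficient allocation: AzureWave→Band C ($823M), Meridian→Band E ($315M), OrbitCom→Band F ($461M), Solara→Band A ($865M); total welfare W = $2464M.
AzureWave receives Band C at value $823M, so the others get W − 823 = $1641M.
Without AzureWave: best allocation of the remaining 3 bidders over all 4 bands is Meridian→Band C ($375M), OrbitCom→Band F ($461M), Solara→Band A ($865M), total $1701M.
VCG payment = (others' best without AzureWave) − (others' welfare with AzureWave) = 1701 − 1641 = $60M.

AzureWave pays $60M.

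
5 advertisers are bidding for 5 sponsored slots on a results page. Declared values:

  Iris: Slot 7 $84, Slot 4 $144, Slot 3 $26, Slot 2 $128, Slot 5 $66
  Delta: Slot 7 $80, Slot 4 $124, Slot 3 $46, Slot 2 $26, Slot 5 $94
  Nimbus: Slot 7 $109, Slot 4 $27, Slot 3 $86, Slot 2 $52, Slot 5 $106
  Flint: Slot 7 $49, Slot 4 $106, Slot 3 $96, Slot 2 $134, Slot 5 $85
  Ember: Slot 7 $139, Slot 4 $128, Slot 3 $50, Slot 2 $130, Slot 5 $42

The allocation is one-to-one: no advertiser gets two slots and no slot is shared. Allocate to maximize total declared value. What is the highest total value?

Maximum total: $597

This is a one-to-one assignment (maximum-weight bipartite matching).
Optimal: Iris→Slot 4 ($144), Delta→Slot 5 ($94), Nimbus→Slot 3 ($86), Flint→Slot 2 ($134), Ember→Slot 7 ($139) — total 144+94+86+134+139 = $597.
Column-greedy (each slot in turn goes to its best remaining advertiser) gives $525, worse by 72.
Every other assignment is strictly worse.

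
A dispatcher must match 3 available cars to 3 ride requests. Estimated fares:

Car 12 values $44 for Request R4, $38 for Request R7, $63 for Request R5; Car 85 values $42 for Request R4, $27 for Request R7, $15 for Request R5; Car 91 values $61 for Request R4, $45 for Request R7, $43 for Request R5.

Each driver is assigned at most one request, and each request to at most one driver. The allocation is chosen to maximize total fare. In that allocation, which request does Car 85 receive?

Optimal: Car 12→Request R5 ($63), Car 85→Request R7 ($27), Car 91→Request R4 ($61) — total 63+27+61 = $151.
Swapping Car 91↔Car 12 (Car 91→Request R5 $43, Car 12→Request R4 $44) loses 37.
Car 85's own top request is Request R4 ($42), but forcing Car 85→Request R4 and reassigning the rest optimally gives only $150 — worse by 1.

Car 85 receives Request R7.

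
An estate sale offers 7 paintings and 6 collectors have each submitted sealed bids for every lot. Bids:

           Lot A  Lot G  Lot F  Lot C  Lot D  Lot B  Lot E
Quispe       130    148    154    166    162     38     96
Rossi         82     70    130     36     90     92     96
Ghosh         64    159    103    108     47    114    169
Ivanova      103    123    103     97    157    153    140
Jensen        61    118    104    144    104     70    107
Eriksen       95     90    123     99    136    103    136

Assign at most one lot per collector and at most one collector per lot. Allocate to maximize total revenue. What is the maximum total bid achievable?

This is the linear assignment problem.
Optimal: Quispe→Lot D ($162), Rossi→Lot F ($130), Ghosh→Lot G ($159), Ivanova→Lot B ($153), Jensen→Lot C ($144), Eriksen→Lot E ($136) — total 162+130+159+153+144+136 = $884.
Max-entry greedy (repeatedly take the single best remaining cell) gives $843, worse by 41.
Swapping Ghosh↔Quispe (Ghosh→Lot D $47, Quispe→Lot G $148) loses 126.
No other one-to-one assignment exceeds $884.

Max total: $884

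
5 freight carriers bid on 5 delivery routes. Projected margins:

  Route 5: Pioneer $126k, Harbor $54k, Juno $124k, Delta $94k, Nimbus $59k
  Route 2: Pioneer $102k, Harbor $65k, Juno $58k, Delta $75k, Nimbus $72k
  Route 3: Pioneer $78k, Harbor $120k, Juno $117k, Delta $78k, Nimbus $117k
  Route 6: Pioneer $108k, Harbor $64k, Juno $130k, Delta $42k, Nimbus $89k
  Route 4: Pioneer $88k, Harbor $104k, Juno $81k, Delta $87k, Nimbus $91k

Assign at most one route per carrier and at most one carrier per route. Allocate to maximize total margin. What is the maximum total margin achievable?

Max total: $552k

Optimal: Pioneer→Route 5 ($126k), Harbor→Route 4 ($104k), Juno→Route 6 ($130k), Delta→Route 2 ($75k), Nimbus→Route 3 ($117k) — total 126+104+130+75+117 = $552k.
Column-greedy (each route in turn goes to its best remaining carrier) gives $542k, worse by 10.
Next-best assignment: Pioneer→Route 2, Harbor→Route 4, Juno→Route 6, Delta→Route 5, Nimbus→Route 3 = $547k.
Swapping Juno↔Pioneer (Juno→Route 5 $124k, Pioneer→Route 6 $108k) loses 24.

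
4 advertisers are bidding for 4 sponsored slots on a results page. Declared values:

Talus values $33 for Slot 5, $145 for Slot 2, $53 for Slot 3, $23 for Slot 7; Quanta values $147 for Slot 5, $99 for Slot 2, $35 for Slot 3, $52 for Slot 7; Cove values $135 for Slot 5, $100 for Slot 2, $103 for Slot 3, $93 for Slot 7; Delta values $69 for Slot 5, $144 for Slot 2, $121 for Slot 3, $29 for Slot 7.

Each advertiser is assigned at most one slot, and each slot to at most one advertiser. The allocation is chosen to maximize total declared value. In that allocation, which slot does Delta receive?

Optimal: Talus→Slot 2 ($145), Quanta→Slot 5 ($147), Cove→Slot 7 ($93), Delta→Slot 3 ($121) — total 145+147+93+121 = $506.
Row-greedy (each advertiser in turn takes its best remaining slot) gives $424, worse by 82.
Swapping Quanta↔Cove (Quanta→Slot 7 $52, Cove→Slot 5 $135) loses 53.
Checked against all permutations: $506 is optimal.
Delta's own top slot is Slot 2 ($144), but forcing Delta→Slot 2 and reassigning the rest optimally gives only $437 — worse by 69.

Delta receives Slot 3.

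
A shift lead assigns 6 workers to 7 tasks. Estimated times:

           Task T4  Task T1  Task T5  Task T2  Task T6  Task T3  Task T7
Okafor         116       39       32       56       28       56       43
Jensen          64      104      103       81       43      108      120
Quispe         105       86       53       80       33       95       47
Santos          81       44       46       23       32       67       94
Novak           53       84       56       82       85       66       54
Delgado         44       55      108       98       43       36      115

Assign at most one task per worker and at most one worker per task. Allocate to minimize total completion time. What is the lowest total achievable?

Treat this as an assignment problem: match each worker to one task.
Optimal: Okafor→Task T5 (32 min), Jensen→Task T6 (43 min), Quispe→Task T7 (47 min), Santos→Task T2 (23 min), Novak→Task T4 (53 min), Delgado→Task T3 (36 min) — total 32+43+47+23+53+36 = 234 min.
Row-greedy (each worker in turn takes its cheapest remaining task) gives 254 min, worse by 20.
Next-best assignment: Okafor→Task T1, Jensen→Task T6, Quispe→Task T7, Santos→Task T2, Novak→Task T4, Delgado→Task T3 = 241 min.
No other one-to-one assignment undercuts 234 min.

Minimum total: 234 min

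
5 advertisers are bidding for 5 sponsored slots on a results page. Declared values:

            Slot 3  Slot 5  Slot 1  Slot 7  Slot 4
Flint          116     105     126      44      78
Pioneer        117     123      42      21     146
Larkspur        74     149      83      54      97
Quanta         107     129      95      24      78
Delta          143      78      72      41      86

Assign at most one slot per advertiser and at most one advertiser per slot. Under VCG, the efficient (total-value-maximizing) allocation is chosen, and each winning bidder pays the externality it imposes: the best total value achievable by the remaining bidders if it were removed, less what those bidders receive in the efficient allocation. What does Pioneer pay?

Pioneer pays $44.

Efficient allocation: Flint→Slot 1 ($126), Pioneer→Slot 4 ($146), Larkspur→Slot 7 ($54), Quanta→Slot 5 ($129), Delta→Slot 3 ($143); total welfare W = $598.
Pioneer receives Slot 4 at value $146, so the others get W − 146 = $452.
Without Pioneer: best allocation of the remaining 4 bidders over all 5 slots is Flint→Slot 1 ($126), Larkspur→Slot 5 ($149), Quanta→Slot 4 ($78), Delta→Slot 3 ($143), total $496.
VCG payment = (others' best without Pioneer) − (others' welfare with Pioneer) = 496 − 452 = $44.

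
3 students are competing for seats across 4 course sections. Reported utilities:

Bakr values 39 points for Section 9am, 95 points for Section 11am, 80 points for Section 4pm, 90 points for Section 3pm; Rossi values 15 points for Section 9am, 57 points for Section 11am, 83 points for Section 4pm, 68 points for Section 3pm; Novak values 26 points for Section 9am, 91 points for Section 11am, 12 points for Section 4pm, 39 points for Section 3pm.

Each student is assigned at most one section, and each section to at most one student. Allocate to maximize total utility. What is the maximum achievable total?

Max total: 264 points

Optimal: Bakr→Section 3pm (90 points), Rossi→Section 4pm (83 points), Novak→Section 11am (91 points) — total 90+83+91 = 264 points.
Row-greedy (each student in turn takes its best remaining section) gives 217 points, worse by 47.
Swapping Bakr↔Rossi (Bakr→Section 4pm 80 points, Rossi→Section 3pm 68 points) loses 25.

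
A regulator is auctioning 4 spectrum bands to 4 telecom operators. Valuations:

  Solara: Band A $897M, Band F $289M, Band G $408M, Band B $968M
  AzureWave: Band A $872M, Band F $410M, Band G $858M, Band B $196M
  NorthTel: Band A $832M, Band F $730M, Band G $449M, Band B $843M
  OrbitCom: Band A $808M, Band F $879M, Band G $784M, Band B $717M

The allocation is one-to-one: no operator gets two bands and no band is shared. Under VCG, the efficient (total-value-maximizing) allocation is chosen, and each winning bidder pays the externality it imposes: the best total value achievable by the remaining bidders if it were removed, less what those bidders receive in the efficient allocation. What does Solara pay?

Efficient allocation: Solara→Band B ($968M), AzureWave→Band G ($858M), NorthTel→Band A ($832M), OrbitCom→Band F ($879M); total welfare W = $3537M.
Solara receives Band B at value $968M, so the others get W − 968 = $2569M.
Without Solara: best allocation of the remaining 3 bidders over all 4 bands is AzureWave→Band A ($872M), NorthTel→Band B ($843M), OrbitCom→Band F ($879M), total $2594M.
VCG payment = (others' best without Solara) − (others' welfare with Solara) = 2594 − 2569 = $25M.

Solara pays $25M.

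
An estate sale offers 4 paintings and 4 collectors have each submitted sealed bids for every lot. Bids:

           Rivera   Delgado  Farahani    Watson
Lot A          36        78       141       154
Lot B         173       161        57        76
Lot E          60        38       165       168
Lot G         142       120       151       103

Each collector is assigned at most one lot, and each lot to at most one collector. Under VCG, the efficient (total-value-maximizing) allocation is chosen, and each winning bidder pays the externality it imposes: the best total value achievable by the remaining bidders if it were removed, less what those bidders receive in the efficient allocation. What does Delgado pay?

Efficient allocation: Rivera→Lot G ($142), Delgado→Lot B ($161), Farahani→Lot E ($165), Watson→Lot A ($154); total welfare W = $622.
Delgado receives Lot B at value $161, so the others get W − 161 = $461.
Without Delgado: best allocation of the remaining 3 bidders over all 4 lots is Rivera→Lot B ($173), Farahani→Lot E ($165), Watson→Lot A ($154), total $492.
VCG payment = (others' best without Delgado) − (others' welfare with Delgado) = 492 − 461 = $31.

Delgado pays $31.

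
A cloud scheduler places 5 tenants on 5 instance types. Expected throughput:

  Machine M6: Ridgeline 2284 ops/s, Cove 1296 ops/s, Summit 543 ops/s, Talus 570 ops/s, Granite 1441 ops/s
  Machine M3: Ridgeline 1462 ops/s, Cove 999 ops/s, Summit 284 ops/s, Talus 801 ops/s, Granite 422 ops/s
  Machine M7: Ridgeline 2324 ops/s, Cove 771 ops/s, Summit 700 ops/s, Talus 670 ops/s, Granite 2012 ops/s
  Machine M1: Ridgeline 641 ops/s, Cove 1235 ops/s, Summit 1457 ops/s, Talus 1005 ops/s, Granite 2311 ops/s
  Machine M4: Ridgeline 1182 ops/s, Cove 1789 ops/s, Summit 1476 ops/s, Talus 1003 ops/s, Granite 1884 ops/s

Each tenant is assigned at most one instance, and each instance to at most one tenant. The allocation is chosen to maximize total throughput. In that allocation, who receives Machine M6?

Optimal: Ridgeline→Machine M6 (2284 ops/s), Cove→Machine M4 (1789 ops/s), Summit→Machine M1 (1457 ops/s), Talus→Machine M3 (801 ops/s), Granite→Machine M7 (2012 ops/s) — total 2284+1789+1457+801+2012 = 8343 ops/s.
Max-entry greedy (repeatedly take the single best remaining cell) gives 7768 ops/s, worse by 575.
Swapping Ridgeline↔Cove (Ridgeline→Machine M4 1182 ops/s, Cove→Machine M6 1296 ops/s) loses 1595.
Ridgeline's own top instance is Machine M7 (2324 ops/s), but forcing Ridgeline→Machine M7 and reassigning the rest optimally gives only 8208 ops/s — worse by 135.

Ridgeline receives Machine M6.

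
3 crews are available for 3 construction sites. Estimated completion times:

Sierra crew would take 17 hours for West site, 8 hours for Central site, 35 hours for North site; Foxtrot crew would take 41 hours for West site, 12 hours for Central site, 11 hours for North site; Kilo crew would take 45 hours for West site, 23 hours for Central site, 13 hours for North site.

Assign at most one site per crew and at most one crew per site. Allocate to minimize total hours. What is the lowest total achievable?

Optimal: Sierra crew→West site (17 hours), Foxtrot crew→Central site (12 hours), Kilo crew→North site (13 hours) — total 17+12+13 = 42 hours.
Min-entry greedy (repeatedly take the single cheapest remaining cell) gives 64 hours, worse by 22.
Next-best assignment: Sierra crew→West site, Foxtrot crew→North site, Kilo crew→Central site = 51 hours.

Min total: 42 hours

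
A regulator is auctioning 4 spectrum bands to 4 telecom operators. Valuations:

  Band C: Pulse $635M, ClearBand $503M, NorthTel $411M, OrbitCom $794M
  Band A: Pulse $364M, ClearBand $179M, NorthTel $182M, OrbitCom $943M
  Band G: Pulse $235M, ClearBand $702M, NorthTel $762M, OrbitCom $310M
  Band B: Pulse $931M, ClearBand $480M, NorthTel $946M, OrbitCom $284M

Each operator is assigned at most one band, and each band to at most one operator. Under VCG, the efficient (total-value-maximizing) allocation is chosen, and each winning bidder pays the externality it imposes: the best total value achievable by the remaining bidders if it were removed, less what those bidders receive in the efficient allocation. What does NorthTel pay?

NorthTel pays $296M.

Efficient allocation: Pulse→Band C ($635M), ClearBand→Band G ($702M), NorthTel→Band B ($946M), OrbitCom→Band A ($943M); total welfare W = $3226M.
NorthTel receives Band B at value $946M, so the others get W − 946 = $2280M.
Without NorthTel: best allocation of the remaining 3 bidders over all 4 bands is Pulse→Band B ($931M), ClearBand→Band G ($702M), OrbitCom→Band A ($943M), total $2576M.
VCG payment = (others' best without NorthTel) − (others' welfare with NorthTel) = 2576 − 2280 = $296M.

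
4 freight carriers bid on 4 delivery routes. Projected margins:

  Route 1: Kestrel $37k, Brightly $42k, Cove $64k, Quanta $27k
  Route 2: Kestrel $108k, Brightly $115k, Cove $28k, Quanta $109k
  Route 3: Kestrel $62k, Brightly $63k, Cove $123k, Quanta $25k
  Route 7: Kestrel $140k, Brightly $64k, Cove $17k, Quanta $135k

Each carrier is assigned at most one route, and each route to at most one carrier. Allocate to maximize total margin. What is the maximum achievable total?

Maximum total: $414k

Optimal: Kestrel→Route 7 ($140k), Brightly→Route 1 ($42k), Cove→Route 3 ($123k), Quanta→Route 2 ($109k) — total 140+42+123+109 = $414k.
Column-greedy (each route in turn goes to its best remaining carrier) gives $376k, worse by 38.
No other one-to-one assignment exceeds $414k.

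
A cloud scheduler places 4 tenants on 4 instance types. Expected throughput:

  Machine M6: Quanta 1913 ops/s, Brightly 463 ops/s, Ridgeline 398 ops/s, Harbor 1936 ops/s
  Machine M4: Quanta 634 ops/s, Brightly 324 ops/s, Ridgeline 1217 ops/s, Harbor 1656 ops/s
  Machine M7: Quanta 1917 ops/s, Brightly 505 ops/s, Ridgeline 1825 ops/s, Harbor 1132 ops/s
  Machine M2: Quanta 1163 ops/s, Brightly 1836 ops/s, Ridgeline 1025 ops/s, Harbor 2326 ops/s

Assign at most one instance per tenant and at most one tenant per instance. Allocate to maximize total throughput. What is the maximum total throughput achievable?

Maximum total: 7230 ops/s

This is a one-to-one assignment (maximum-weight bipartite matching).
Optimal: Quanta→Machine M6 (1913 ops/s), Brightly→Machine M2 (1836 ops/s), Ridgeline→Machine M7 (1825 ops/s), Harbor→Machine M4 (1656 ops/s) — total 1913+1836+1825+1656 = 7230 ops/s.
Max-entry greedy (repeatedly take the single best remaining cell) gives 5923 ops/s, worse by 1307.
Next-best assignment: Quanta→Machine M7, Brightly→Machine M2, Ridgeline→Machine M4, Harbor→Machine M6 = 6906 ops/s.
Every other assignment is strictly worse.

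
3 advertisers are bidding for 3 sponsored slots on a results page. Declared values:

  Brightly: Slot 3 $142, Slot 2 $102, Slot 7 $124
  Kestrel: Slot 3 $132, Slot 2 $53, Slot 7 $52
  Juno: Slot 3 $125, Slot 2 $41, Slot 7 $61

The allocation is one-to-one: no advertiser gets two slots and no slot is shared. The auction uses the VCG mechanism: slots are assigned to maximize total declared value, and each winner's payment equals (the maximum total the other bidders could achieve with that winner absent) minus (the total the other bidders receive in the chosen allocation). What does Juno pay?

Juno pays $79.

Efficient allocation: Brightly→Slot 7 ($124), Kestrel→Slot 2 ($53), Juno→Slot 3 ($125); total welfare W = $302.
Juno receives Slot 3 at value $125, so the others get W − 125 = $177.
Without Juno: best allocation of the remaining 2 bidders over all 3 slots is Brightly→Slot 7 ($124), Kestrel→Slot 3 ($132), total $256.
VCG payment = (others' best without Juno) − (others' welfare with Juno) = 256 − 177 = $79.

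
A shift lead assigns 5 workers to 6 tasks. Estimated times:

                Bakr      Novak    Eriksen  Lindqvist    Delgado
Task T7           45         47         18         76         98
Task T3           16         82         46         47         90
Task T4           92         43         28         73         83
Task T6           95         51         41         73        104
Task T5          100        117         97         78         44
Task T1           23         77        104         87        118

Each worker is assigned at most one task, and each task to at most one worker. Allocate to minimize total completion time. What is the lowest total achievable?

This is a one-to-one assignment (minimum-cost bipartite matching).
Optimal: Bakr→Task T1 (23 min), Novak→Task T4 (43 min), Eriksen→Task T7 (18 min), Lindqvist→Task T3 (47 min), Delgado→Task T5 (44 min) — total 23+43+18+47+44 = 175 min.
Column-greedy (each task in turn goes to its cheapest remaining worker) gives 194 min, worse by 19.
Swapping Lindqvist↔Novak (Lindqvist→Task T4 73 min, Novak→Task T3 82 min) adds 65.

Minimum total: 175 min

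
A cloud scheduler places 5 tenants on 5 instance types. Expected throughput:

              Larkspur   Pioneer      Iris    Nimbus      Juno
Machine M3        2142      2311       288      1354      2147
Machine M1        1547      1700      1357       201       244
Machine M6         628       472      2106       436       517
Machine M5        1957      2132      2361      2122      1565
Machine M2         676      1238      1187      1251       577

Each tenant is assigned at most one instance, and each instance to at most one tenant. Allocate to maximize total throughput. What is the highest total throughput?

Max total: 9183 ops/s

Optimal: Larkspur→Machine M1 (1547 ops/s), Pioneer→Machine M5 (2132 ops/s), Iris→Machine M6 (2106 ops/s), Nimbus→Machine M2 (1251 ops/s), Juno→Machine M3 (2147 ops/s) — total 1547+2132+2106+1251+2147 = 9183 ops/s.
Max-entry greedy (repeatedly take the single best remaining cell) gives 7987 ops/s, worse by 1196.
No other one-to-one assignment exceeds 9183 ops/s.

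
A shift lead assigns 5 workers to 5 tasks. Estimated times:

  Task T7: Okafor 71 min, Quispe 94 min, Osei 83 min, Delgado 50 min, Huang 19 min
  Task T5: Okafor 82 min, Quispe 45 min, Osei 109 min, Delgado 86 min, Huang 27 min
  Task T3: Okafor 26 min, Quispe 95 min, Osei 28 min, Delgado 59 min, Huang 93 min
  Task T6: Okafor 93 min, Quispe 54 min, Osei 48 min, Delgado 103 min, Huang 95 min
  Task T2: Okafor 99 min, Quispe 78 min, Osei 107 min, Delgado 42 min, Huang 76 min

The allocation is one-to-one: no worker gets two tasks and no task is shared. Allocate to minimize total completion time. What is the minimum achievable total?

Min total: 180 min

Optimal: Okafor→Task T3 (26 min), Quispe→Task T5 (45 min), Osei→Task T6 (48 min), Delgado→Task T2 (42 min), Huang→Task T7 (19 min) — total 26+45+48+42+19 = 180 min.
Next-best assignment: Okafor→Task T7, Quispe→Task T6, Osei→Task T3, Delgado→Task T2, Huang→Task T5 = 222 min.
Swapping Delgado↔Huang (Delgado→Task T7 50 min, Huang→Task T2 76 min) adds 65.
Every other assignment is strictly worse.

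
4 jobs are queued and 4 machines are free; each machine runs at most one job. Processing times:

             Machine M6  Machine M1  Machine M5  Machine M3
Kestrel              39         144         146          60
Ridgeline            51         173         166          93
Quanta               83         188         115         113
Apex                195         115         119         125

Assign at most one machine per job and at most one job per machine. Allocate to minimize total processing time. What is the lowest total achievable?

Minimum total: 341 min

Treat this as an assignment problem: match each job to one machine.
Optimal: Kestrel→Machine M3 (60 min), Ridgeline→Machine M6 (51 min), Quanta→Machine M5 (115 min), Apex→Machine M1 (115 min) — total 60+51+115+115 = 341 min.
Column-greedy (each machine in turn goes to its cheapest remaining job) gives 362 min, worse by 21.
Next-best assignment: Kestrel→Machine M6, Ridgeline→Machine M3, Quanta→Machine M5, Apex→Machine M1 = 362 min.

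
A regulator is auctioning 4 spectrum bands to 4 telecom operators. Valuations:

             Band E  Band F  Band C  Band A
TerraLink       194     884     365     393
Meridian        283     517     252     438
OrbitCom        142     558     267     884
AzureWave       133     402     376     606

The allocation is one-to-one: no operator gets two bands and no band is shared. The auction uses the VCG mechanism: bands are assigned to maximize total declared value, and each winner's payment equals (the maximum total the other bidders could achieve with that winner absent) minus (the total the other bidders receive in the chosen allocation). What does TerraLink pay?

Efficient allocation: TerraLink→Band F ($884M), Meridian→Band E ($283M), OrbitCom→Band A ($884M), AzureWave→Band C ($376M); total welfare W = $2427M.
TerraLink receives Band F at value $884M, so the others get W − 884 = $1543M.
Without TerraLink: best allocation of the remaining 3 bidders over all 4 bands is Meridian→Band F ($517M), OrbitCom→Band A ($884M), AzureWave→Band C ($376M), total $1777M.
VCG payment = (others' best without TerraLink) − (others' welfare with TerraLink) = 1777 − 1543 = $234M.

TerraLink pays $234M.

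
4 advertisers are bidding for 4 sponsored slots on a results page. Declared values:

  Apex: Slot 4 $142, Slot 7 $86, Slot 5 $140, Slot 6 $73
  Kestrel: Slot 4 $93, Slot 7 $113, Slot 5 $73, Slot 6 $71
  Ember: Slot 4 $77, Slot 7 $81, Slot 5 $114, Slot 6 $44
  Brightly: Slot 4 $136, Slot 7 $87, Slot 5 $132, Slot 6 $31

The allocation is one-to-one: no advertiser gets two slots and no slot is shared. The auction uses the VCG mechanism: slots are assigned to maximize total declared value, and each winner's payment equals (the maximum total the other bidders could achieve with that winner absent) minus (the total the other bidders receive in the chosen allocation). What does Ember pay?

Efficient allocation: Apex→Slot 6 ($73), Kestrel→Slot 7 ($113), Ember→Slot 5 ($114), Brightly→Slot 4 ($136); total welfare W = $436.
Ember receives Slot 5 at value $114, so the others get W − 114 = $322.
Without Ember: best allocation of the remaining 3 bidders over all 4 slots is Apex→Slot 5 ($140), Kestrel→Slot 7 ($113), Brightly→Slot 4 ($136), total $389.
VCG payment = (others' best without Ember) − (others' welfare with Ember) = 389 − 322 = $67.

Ember pays $67.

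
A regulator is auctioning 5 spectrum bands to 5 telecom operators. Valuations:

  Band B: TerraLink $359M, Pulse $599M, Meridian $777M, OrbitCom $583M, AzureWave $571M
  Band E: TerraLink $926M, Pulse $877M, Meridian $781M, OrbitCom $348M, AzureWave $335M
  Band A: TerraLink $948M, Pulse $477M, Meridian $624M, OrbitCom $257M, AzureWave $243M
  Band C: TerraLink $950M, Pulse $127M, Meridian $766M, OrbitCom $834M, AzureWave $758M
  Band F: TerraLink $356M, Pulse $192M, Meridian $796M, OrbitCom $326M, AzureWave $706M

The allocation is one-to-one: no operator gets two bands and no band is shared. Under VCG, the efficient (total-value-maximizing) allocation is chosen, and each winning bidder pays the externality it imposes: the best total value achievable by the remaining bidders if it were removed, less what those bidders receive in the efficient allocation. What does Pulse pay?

Pulse pays $4M.

Efficient allocation: TerraLink→Band A ($948M), Pulse→Band E ($877M), Meridian→Band B ($777M), OrbitCom→Band C ($834M), AzureWave→Band F ($706M); total welfare W = $4142M.
Pulse receives Band E at value $877M, so the others get W − 877 = $3265M.
Without Pulse: best allocation of the remaining 4 bidders over all 5 bands is TerraLink→Band A ($948M), Meridian→Band E ($781M), OrbitCom→Band C ($834M), AzureWave→Band F ($706M), total $3269M.
VCG payment = (others' best without Pulse) − (others' welfare with Pulse) = 3269 − 3265 = $4M.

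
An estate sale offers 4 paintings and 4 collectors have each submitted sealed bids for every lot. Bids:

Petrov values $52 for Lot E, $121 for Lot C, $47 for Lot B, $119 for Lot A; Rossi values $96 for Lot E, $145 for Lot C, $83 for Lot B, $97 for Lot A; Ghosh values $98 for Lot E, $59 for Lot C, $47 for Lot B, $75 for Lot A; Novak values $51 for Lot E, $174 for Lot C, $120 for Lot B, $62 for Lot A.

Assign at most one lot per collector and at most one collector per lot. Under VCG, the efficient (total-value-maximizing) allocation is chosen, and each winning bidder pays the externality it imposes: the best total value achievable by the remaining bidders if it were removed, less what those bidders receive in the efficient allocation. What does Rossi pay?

Rossi pays $54.

Efficient allocation: Petrov→Lot A ($119), Rossi→Lot C ($145), Ghosh→Lot E ($98), Novak→Lot B ($120); total welfare W = $482.
Rossi receives Lot C at value $145, so the others get W − 145 = $337.
Without Rossi: best allocation of the remaining 3 bidders over all 4 lots is Petrov→Lot A ($119), Ghosh→Lot E ($98), Novak→Lot C ($174), total $391.
VCG payment = (others' best without Rossi) − (others' welfare with Rossi) = 391 − 337 = $54.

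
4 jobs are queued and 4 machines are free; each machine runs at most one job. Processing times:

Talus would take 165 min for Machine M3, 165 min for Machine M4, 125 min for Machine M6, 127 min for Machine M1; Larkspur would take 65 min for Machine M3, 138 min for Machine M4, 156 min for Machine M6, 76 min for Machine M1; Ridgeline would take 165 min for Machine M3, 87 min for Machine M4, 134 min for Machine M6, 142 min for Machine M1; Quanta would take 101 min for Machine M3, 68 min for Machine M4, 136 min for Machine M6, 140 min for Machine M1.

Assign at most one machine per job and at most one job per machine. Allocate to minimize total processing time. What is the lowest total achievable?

Min total: 389 min

Optimal: Talus→Machine M6 (125 min), Larkspur→Machine M1 (76 min), Ridgeline→Machine M4 (87 min), Quanta→Machine M3 (101 min) — total 125+76+87+101 = 389 min.
Min-entry greedy (repeatedly take the single cheapest remaining cell) gives 400 min, worse by 11.
Swapping Talus↔Larkspur (Talus→Machine M1 127 min, Larkspur→Machine M6 156 min) adds 82.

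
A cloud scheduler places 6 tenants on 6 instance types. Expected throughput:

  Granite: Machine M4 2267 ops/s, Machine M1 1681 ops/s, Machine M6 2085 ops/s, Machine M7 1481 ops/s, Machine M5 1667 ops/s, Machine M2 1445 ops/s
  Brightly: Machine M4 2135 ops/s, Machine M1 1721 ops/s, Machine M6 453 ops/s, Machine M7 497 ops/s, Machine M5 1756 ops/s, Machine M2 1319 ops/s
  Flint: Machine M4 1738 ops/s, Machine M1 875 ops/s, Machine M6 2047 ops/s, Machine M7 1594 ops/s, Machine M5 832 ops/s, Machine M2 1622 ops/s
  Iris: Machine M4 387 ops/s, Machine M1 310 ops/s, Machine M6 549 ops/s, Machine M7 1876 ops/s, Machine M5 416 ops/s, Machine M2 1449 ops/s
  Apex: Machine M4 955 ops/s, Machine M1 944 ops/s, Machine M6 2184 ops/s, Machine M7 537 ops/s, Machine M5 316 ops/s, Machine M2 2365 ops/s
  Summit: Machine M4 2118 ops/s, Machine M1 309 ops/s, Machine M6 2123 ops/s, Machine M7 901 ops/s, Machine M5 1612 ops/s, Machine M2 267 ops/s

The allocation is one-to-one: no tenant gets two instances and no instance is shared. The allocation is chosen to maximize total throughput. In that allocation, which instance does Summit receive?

Summit receives Machine M5.

Optimal: Granite→Machine M4 (2267 ops/s), Brightly→Machine M1 (1721 ops/s), Flint→Machine M6 (2047 ops/s), Iris→Machine M7 (1876 ops/s), Apex→Machine M2 (2365 ops/s), Summit→Machine M5 (1612 ops/s) — total 2267+1721+2047+1876+2365+1612 = 11888 ops/s.
Max-entry greedy (repeatedly take the single best remaining cell) gives 11262 ops/s, worse by 626.
No other one-to-one assignment exceeds 11888 ops/s.
Summit's own top instance is Machine M6 (2123 ops/s), but forcing Summit→Machine M6 and reassigning the rest optimally gives only 11539 ops/s — worse by 349.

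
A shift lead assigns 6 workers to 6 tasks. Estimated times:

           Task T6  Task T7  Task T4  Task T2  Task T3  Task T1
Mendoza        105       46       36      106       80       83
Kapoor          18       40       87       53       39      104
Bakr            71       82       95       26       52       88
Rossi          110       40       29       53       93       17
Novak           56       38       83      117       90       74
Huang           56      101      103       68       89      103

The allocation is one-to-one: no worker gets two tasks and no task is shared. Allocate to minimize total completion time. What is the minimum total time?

Minimum total: 212 min

Optimal: Mendoza→Task T4 (36 min), Kapoor→Task T3 (39 min), Bakr→Task T2 (26 min), Rossi→Task T1 (17 min), Novak→Task T7 (38 min), Huang→Task T6 (56 min) — total 36+39+26+17+38+56 = 212 min.
Min-entry greedy (repeatedly take the single cheapest remaining cell) gives 224 min, worse by 12.
Next-best assignment: Mendoza→Task T4, Kapoor→Task T6, Bakr→Task T2, Rossi→Task T1, Novak→Task T7, Huang→Task T3 = 224 min.
Swapping Novak↔Rossi (Novak→Task T1 74 min, Rossi→Task T7 40 min) adds 59.
Checked against all permutations: 212 min is optimal.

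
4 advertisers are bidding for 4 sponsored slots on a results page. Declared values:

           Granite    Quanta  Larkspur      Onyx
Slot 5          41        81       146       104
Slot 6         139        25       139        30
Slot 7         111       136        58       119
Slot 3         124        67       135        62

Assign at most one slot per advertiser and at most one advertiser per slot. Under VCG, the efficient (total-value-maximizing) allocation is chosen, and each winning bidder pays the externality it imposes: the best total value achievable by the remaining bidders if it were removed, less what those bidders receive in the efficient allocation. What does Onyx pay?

Efficient allocation: Granite→Slot 6 ($139), Quanta→Slot 7 ($136), Larkspur→Slot 3 ($135), Onyx→Slot 5 ($104); total welfare W = $514.
Onyx receives Slot 5 at value $104, so the others get W − 104 = $410.
Without Onyx: best allocation of the remaining 3 bidders over all 4 slots is Granite→Slot 6 ($139), Quanta→Slot 7 ($136), Larkspur→Slot 5 ($146), total $421.
VCG payment = (others' best without Onyx) − (others' welfare with Onyx) = 421 − 410 = $11.

Onyx pays $11.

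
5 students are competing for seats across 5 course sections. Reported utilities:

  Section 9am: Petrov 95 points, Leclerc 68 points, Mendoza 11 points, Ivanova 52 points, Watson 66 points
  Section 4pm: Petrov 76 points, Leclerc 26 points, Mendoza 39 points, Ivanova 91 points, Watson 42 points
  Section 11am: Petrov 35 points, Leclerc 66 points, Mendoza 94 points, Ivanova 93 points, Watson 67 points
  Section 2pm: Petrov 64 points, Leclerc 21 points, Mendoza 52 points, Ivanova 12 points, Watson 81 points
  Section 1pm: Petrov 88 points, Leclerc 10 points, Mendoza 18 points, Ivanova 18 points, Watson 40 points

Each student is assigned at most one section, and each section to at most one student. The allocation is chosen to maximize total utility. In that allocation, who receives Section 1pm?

Petrov receives Section 1pm.

Optimal: Petrov→Section 1pm (88 points), Leclerc→Section 9am (68 points), Mendoza→Section 11am (94 points), Ivanova→Section 4pm (91 points), Watson→Section 2pm (81 points) — total 88+68+94+91+81 = 422 points.
Every other assignment is strictly worse.
Petrov's own top section is Section 9am (95 points), but forcing Petrov→Section 9am and reassigning the rest optimally gives only 371 points — worse by 51.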